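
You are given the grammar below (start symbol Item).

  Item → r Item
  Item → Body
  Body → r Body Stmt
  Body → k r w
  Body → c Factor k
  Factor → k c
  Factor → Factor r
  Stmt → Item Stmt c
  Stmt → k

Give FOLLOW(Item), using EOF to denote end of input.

{ EOF, c, k, r }

Item is the start symbol, so EOF ∈ FOLLOW(Item).
In Item → r Item: Item is at the end, add FOLLOW(Item) = { EOF, c, k, r }.
In Stmt → Item Stmt c: add FIRST(Stmt c) = { c, k, r }.
Union: FOLLOW(Item) = { EOF, c, k, r }.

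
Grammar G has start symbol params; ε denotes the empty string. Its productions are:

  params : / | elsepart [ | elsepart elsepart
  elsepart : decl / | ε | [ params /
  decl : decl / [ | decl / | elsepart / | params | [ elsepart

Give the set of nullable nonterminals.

Directly nullable (have an ε-production): elsepart.
params : elsepart elsepart with every symbol nullable, so params is nullable.
decl : params with every symbol nullable, so decl is nullable.

{ decl, elsepart, params }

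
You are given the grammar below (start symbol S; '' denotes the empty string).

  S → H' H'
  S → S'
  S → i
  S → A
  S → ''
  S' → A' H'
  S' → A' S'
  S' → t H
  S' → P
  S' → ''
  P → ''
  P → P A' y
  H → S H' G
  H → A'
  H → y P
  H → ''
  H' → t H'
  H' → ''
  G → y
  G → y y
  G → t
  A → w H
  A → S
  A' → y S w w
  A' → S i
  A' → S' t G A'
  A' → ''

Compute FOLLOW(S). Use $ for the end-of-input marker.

S is the start symbol, so $ ∈ FOLLOW(S).
In H → S H' G: add FIRST(H' G) = { t, y }.
In A → S: S is at the end, add FOLLOW(A) = { $, i, t, w, y }.
In A' → y S w w: add FIRST(w w) = { w }.
In A' → S i: add FIRST(i) = { i }.
Union: FOLLOW(S) = { $, i, t, w, y }.

{ $, i, t, w, y }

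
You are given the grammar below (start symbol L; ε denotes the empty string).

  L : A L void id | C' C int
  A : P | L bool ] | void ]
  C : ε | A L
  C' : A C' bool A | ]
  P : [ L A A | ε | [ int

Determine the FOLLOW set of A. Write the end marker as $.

In L : A L void id: add FIRST(L void id) = { [, ], void }.
In C : A L: add FIRST(L) = { [, ], void }.
In C' : A C' bool A: add FIRST(C' bool A) = { [, ], void }.
In C' : A C' bool A: A is at the end, add FOLLOW(C') = { [, ], bool, int, void }.
In P : [ L A A: add FIRST(A)\{ε} = { [, ], void }.
  Since A is nullable, also add FOLLOW(P) = { [, ], bool, int, void }.
In P : [ L A A: A is at the end, add FOLLOW(P) = { [, ], bool, int, void }.
Union: FOLLOW(A) = { [, ], bool, int, void }.

{ [, ], bool, int, void }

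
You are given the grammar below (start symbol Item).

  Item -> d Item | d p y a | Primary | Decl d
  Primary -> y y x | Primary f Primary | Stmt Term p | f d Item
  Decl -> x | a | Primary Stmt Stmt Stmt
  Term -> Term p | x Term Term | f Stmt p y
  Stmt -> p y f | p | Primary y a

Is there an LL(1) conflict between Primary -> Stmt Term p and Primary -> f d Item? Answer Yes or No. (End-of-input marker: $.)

FIRST(Stmt Term p) = { f, p, y } and FIRST(f d Item) = { f }.
Both contain f, so the two alternatives are not disjoint — LL(1) conflict.

Yes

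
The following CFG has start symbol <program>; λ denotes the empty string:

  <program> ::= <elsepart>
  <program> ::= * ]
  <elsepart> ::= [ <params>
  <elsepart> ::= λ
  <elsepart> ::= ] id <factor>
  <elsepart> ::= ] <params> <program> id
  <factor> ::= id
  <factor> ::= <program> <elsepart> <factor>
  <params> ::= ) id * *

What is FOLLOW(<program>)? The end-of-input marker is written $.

<program> is the start symbol, so $ ∈ FOLLOW(<program>).
In <elsepart> ::= ] <params> <program> id: add FIRST(id) = { id }.
In <factor> ::= <program> <elsepart> <factor>: add FIRST(<elsepart> <factor>) = { *, [, ], id }.
Union: FOLLOW(<program>) = { $, *, [, ], id }.

{ $, *, [, ], id }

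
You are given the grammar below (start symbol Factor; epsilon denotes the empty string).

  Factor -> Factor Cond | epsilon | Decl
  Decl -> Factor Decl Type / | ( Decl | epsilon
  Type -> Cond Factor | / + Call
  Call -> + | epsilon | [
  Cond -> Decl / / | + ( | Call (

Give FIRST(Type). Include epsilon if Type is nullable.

From Type -> Cond Factor: add FIRST(Cond) = { (, +, /, [ }.
Type -> / + Call contributes {/}.
Union: FIRST(Type) = { (, +, /, [ }.

{ (, +, /, [ }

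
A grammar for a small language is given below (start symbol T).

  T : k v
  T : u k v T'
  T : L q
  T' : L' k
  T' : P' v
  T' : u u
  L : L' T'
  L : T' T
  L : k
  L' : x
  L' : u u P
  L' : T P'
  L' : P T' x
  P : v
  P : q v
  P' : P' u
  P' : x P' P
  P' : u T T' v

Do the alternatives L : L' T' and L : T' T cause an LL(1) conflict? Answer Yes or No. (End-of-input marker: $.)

Yes

FIRST(L' T') = { k, q, u, v, x } and FIRST(T' T) = { k, q, u, v, x }.
Both contain k, so the two alternatives are not disjoint — LL(1) conflict.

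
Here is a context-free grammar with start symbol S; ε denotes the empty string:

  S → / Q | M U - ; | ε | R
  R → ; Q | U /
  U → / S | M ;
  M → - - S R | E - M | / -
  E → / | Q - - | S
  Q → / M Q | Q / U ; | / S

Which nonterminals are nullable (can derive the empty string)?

Directly nullable (have an ε-production): S.
E → S with every symbol nullable, so E is nullable.
No other nonterminal has a production whose RHS symbols are all nullable.

{ E, S }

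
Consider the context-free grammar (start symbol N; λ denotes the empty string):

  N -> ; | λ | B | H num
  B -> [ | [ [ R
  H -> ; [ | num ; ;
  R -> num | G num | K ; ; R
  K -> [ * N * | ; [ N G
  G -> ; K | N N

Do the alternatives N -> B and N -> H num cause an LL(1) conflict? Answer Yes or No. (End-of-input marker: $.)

FIRST(B) = { [ } and FIRST(H num) = { ;, num }.
The FIRST sets are disjoint and neither alternative is nullable — no conflict.

No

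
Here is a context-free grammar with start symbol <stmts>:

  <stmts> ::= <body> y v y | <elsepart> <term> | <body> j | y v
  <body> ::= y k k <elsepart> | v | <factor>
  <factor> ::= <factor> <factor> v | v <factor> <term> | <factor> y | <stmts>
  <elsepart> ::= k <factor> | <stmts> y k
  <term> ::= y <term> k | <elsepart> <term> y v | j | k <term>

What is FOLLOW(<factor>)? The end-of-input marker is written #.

{ j, k, v, y }

In <body> ::= <factor>: <factor> is at the end, add FOLLOW(<body>) = { j, y }.
In <factor> ::= <factor> <factor> v: add FIRST(<factor> v) = { k, v, y }.
In <factor> ::= <factor> <factor> v: add FIRST(v) = { v }.
In <factor> ::= v <factor> <term>: add FIRST(<term>) = { j, k, v, y }.
In <factor> ::= <factor> y: add FIRST(y) = { y }.
In <elsepart> ::= k <factor>: <factor> is at the end, add FOLLOW(<elsepart>) = { j, k, v, y }.
Union: FOLLOW(<factor>) = { j, k, v, y }.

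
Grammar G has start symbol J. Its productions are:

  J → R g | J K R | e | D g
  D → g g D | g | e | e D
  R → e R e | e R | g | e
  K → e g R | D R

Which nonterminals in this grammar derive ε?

No nonterminal has an empty production or an RHS whose symbols are all nullable.

{ } (none)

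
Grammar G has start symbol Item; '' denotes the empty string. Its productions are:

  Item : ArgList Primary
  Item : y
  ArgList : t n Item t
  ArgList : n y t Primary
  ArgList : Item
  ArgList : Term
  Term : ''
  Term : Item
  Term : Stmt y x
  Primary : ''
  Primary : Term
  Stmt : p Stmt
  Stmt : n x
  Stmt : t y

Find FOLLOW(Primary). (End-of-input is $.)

In Item : ArgList Primary: Primary is at the end, add FOLLOW(Item) = { $, n, p, t, y }.
In ArgList : n y t Primary: Primary is at the end, add FOLLOW(ArgList) = { $, n, p, t, y }.
Union: FOLLOW(Primary) = { $, n, p, t, y }.

{ $, n, p, t, y }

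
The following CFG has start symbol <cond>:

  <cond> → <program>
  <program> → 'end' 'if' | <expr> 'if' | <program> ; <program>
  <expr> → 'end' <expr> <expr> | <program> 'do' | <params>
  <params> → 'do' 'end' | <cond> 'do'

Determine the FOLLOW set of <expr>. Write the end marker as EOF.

In <program> → <expr> 'if': add FIRST('if') = { 'if' }.
In <expr> → 'end' <expr> <expr>: add FIRST(<expr>) = { 'do', 'end' }.
In <expr> → 'end' <expr> <expr>: <expr> is at the end, add FOLLOW(<expr>) = { 'do', 'end', 'if' }.
Union: FOLLOW(<expr>) = { 'do', 'end', 'if' }.

{ 'do', 'end', 'if' }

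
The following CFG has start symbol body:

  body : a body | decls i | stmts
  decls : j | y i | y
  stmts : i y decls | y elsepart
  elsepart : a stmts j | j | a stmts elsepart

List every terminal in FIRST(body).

body : a body contributes {a}.
From body : decls i: add FIRST(decls) = { j, y }.
From body : stmts: add FIRST(stmts) = { i, y }.
Union: FIRST(body) = { a, i, j, y }.

{ a, i, j, y }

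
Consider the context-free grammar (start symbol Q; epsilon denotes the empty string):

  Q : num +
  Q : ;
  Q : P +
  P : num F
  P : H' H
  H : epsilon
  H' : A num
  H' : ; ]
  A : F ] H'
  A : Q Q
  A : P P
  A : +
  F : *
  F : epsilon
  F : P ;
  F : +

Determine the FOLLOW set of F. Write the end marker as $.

{ *, +, ;, ], num }

In P : num F: F is at the end, add FOLLOW(P) = { *, +, ;, ], num }.
In A : F ] H': add FIRST(] H') = { ] }.
Union: FOLLOW(F) = { *, +, ;, ], num }.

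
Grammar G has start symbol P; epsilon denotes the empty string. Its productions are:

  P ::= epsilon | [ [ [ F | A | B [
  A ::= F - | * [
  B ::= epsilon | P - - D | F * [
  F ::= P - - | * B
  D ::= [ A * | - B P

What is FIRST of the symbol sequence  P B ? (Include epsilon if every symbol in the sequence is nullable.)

Add FIRST(P)\{epsilon} = { *, -, [ }; P is nullable, continue.
Add FIRST(B)\{epsilon} = { *, -, [ }; B is nullable, continue.
Every symbol is nullable, so include epsilon.

{ *, -, [, epsilon }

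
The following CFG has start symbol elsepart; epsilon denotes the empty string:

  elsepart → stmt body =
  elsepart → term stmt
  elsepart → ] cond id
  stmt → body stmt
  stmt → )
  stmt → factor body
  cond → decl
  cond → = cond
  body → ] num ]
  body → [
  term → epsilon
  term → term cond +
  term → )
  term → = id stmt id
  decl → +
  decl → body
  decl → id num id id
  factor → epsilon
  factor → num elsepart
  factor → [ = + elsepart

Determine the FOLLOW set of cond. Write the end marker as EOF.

{ +, id }

In elsepart → ] cond id: add FIRST(id) = { id }.
In cond → = cond: cond is at the end, add FOLLOW(cond) = { +, id }.
In term → term cond +: add FIRST(+) = { + }.
Union: FOLLOW(cond) = { +, id }.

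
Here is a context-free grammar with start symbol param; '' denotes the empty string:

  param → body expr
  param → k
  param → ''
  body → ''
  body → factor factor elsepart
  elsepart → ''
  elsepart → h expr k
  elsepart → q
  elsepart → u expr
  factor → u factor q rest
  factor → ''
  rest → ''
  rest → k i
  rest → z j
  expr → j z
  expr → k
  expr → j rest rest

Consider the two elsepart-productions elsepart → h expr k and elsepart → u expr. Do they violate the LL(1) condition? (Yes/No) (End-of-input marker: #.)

FIRST(h expr k) = { h } and FIRST(u expr) = { u }.
The FIRST sets are disjoint and neither alternative is nullable — no conflict.

No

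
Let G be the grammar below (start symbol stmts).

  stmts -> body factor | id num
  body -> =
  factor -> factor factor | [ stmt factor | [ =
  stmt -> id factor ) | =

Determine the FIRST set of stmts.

From stmts -> body factor: add FIRST(body) = { = }.
stmts -> id num contributes {id}.
Union: FIRST(stmts) = { =, id }.

{ =, id }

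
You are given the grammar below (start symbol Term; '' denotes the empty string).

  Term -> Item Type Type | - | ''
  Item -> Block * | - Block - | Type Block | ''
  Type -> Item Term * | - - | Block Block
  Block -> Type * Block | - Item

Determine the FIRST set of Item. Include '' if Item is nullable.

{ *, -, '' }

From Item -> Block *: add FIRST(Block) = { *, - }.
Item -> - Block - contributes {-}.
From Item -> Type Block: add FIRST(Type) = { *, - }.
Item -> '' contributes ''.
Union: FIRST(Item) = { *, -, '' }.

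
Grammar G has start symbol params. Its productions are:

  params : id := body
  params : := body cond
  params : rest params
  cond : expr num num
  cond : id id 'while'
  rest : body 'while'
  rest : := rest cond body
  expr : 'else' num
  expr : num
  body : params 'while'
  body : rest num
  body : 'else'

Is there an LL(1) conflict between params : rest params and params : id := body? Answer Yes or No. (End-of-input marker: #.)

FIRST(rest params) = { 'else', :=, id } and FIRST(id := body) = { id }.
Both contain id, so the two alternatives are not disjoint — LL(1) conflict.

Yes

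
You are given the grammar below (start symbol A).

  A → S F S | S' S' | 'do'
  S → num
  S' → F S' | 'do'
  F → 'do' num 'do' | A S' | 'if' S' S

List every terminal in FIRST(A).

{ 'do', 'if', num }

From A → S F S: add FIRST(S) = { num }.
From A → S' S': add FIRST(S') = { 'do', 'if', num }.
A → 'do' contributes {'do'}.
Union: FIRST(A) = { 'do', 'if', num }.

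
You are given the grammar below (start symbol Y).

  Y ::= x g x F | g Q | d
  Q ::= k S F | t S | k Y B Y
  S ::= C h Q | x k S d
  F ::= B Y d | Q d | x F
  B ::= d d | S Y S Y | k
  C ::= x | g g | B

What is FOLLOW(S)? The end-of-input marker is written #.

{ #, d, g, h, k, t, x }

In Q ::= k S F: add FIRST(F) = { d, g, k, t, x }.
In Q ::= t S: S is at the end, add FOLLOW(Q) = { #, d, g, h, k, t, x }.
In S ::= x k S d: add FIRST(d) = { d }.
In B ::= S Y S Y: add FIRST(Y S Y) = { d, g, x }.
In B ::= S Y S Y: add FIRST(Y) = { d, g, x }.
Union: FOLLOW(S) = { #, d, g, h, k, t, x }.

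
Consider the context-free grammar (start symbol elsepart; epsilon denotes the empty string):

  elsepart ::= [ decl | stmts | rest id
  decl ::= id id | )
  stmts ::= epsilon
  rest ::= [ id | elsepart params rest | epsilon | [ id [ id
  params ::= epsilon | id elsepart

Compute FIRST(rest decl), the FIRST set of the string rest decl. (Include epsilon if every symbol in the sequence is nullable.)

Add FIRST(rest)\{epsilon} = { [, id }; rest is nullable, continue.
Add FIRST(decl) = { ), id }; decl is not nullable, stop.

{ ), [, id }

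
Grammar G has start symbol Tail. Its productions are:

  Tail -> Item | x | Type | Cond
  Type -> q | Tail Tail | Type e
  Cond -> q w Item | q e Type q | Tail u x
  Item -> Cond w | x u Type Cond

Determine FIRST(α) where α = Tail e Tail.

{ q, x }

Add FIRST(Tail) = { q, x }; Tail is not nullable, stop.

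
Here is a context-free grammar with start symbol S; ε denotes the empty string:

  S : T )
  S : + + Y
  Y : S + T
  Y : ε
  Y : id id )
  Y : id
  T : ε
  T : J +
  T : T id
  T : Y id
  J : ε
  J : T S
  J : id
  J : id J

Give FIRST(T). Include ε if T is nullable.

{ ), +, id, ε }

T : ε contributes ε.
From T : J +: J nullable, take FIRST(J) ∪ {+} = { ), +, id }.
From T : T id: T nullable, take FIRST(T) ∪ {id} = { ), +, id }.
From T : Y id: Y nullable, take FIRST(Y) ∪ {id} = { ), +, id }.
Union: FIRST(T) = { ), +, id, ε }.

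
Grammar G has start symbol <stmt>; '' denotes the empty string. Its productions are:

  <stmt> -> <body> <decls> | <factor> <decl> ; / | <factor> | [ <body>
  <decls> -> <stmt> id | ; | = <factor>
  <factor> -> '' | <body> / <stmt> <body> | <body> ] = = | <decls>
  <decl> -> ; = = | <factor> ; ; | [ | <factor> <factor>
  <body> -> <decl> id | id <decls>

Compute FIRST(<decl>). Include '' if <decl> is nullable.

<decl> -> ; = = contributes {;}.
From <decl> -> <factor> ; ;: <factor> nullable, take FIRST(<factor>) ∪ {;} = { ;, =, [, id }.
<decl> -> [ contributes {[}.
From <decl> -> <factor> <factor>: <factor>, <factor> nullable, take FIRST(<factor>) ∪ FIRST(<factor>) = { ;, =, [, id }; also '' since the whole RHS is nullable.
Union: FIRST(<decl>) = { ;, =, [, id, '' }.

{ ;, =, [, id, '' }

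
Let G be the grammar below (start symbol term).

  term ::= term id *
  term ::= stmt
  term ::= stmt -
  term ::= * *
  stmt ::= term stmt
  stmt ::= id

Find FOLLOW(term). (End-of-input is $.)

term is the start symbol, so $ ∈ FOLLOW(term).
In term ::= term id *: add FIRST(id *) = { id }.
In stmt ::= term stmt: add FIRST(stmt) = { *, id }.
Union: FOLLOW(term) = { $, *, id }.

{ $, *, id }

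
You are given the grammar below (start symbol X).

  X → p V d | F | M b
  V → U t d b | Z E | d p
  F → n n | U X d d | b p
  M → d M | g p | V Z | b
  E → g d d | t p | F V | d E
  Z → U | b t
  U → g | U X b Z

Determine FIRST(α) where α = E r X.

Add FIRST(E) = { b, d, g, n, t }; E is not nullable, stop.

{ b, d, g, n, t }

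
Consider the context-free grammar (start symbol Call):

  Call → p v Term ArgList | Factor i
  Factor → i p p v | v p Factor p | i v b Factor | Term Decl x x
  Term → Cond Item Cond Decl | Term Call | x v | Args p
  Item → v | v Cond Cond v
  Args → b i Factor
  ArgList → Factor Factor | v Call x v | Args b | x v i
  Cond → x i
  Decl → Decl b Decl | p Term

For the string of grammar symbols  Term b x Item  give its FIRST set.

Add FIRST(Term) = { b, x }; Term is not nullable, stop.

{ b, x }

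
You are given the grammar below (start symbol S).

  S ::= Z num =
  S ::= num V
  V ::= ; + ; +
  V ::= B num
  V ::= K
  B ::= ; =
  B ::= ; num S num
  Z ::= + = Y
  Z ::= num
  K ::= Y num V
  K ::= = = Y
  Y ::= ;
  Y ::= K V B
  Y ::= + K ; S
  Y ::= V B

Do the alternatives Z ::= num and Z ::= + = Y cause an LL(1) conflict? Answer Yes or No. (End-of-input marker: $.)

FIRST(num) = { num } and FIRST(+ = Y) = { + }.
The FIRST sets are disjoint and neither alternative is nullable — no conflict.

No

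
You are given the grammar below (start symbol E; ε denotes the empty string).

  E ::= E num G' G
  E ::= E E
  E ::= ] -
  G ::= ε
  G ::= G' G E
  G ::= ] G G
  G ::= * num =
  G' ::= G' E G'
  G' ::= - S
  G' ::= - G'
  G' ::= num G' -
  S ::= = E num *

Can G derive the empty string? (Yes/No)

Yes

G has an ε-production, so G ⇒ ε.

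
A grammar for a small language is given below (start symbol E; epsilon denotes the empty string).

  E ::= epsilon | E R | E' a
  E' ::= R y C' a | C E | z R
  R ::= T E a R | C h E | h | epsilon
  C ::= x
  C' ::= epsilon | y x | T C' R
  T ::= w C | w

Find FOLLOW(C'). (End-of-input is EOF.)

In E' ::= R y C' a: add FIRST(a) = { a }.
In C' ::= T C' R: add FIRST(R)\{epsilon} = { h, w, x }.
  Since R is nullable, also add FOLLOW(C') = { a, h, w, x }.
Union: FOLLOW(C') = { a, h, w, x }.

{ a, h, w, x }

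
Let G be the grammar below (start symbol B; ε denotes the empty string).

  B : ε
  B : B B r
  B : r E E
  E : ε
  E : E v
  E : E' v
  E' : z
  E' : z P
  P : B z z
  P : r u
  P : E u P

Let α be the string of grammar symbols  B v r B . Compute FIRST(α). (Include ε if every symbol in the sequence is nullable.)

Add FIRST(B)\{ε} = { r }; B is nullable, continue.
v is a terminal; add {v} and stop.

{ r, v }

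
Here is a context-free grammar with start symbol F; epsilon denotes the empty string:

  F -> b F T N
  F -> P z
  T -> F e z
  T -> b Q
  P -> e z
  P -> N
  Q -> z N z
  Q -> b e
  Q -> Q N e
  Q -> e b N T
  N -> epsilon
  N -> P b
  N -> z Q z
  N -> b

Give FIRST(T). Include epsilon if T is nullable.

{ b, e, z }

From T -> F e z: add FIRST(F) = { b, e, z }.
T -> b Q contributes {b}.
Union: FIRST(T) = { b, e, z }.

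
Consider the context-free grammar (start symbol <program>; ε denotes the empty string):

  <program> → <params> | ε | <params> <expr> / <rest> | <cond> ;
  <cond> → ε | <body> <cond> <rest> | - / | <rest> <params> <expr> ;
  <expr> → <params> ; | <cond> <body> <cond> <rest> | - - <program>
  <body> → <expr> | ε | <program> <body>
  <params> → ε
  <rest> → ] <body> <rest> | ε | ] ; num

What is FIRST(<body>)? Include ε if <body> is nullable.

{ -, /, ;, ], ε }

From <body> → <expr>: add FIRST(<expr>) = { -, /, ;, ], ε } (including ε since <expr> is nullable).
<body> → ε contributes ε.
From <body> → <program> <body>: <program>, <body> nullable, take FIRST(<program>) ∪ FIRST(<body>) = { -, /, ;, ] }; also ε since the whole RHS is nullable.
Union: FIRST(<body>) = { -, /, ;, ], ε }.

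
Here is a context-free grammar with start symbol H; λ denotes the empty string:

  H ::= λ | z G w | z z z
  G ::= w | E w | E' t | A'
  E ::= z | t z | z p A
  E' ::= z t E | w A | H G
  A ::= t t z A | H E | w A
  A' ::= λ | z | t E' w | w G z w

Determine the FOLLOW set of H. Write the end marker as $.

H is the start symbol, so $ ∈ FOLLOW(H).
In E' ::= H G: add FIRST(G)\{λ} = { t, w, z }.
  Since G is nullable, also add FOLLOW(E') = { t, w }.
In A ::= H E: add FIRST(E) = { t, z }.
Union: FOLLOW(H) = { $, t, w, z }.

{ $, t, w, z }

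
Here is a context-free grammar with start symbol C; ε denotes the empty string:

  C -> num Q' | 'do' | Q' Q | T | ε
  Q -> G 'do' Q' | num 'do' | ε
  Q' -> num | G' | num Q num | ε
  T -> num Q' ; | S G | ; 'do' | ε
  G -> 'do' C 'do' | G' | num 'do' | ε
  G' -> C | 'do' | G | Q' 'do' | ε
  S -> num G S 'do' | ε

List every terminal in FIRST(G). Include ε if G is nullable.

{ 'do', ;, num, ε }

G -> 'do' C 'do' contributes {'do'}.
From G -> G': add FIRST(G') = { 'do', ;, num, ε } (including ε since G' is nullable).
G -> num 'do' contributes {num}.
G -> ε contributes ε.
Union: FIRST(G) = { 'do', ;, num, ε }.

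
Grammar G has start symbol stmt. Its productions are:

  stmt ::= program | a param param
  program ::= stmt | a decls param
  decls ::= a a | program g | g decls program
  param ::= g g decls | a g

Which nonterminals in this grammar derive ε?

No nonterminal has an empty production or an RHS whose symbols are all nullable.

{ } (none)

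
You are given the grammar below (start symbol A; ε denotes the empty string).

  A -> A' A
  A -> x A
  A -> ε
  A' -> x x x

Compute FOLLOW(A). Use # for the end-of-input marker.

{ # }

A is the start symbol, so # ∈ FOLLOW(A).
In A -> A' A: A is at the end, add FOLLOW(A) = { # }.
In A -> x A: A is at the end, add FOLLOW(A) = { # }.
Union: FOLLOW(A) = { # }.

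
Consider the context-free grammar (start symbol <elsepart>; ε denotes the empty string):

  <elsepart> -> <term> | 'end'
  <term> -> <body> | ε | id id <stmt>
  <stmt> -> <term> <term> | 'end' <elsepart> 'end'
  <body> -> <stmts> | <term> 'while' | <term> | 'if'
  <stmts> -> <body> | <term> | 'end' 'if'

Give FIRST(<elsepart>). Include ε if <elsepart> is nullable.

From <elsepart> -> <term>: add FIRST(<term>) = { 'end', 'if', 'while', id, ε } (including ε since <term> is nullable).
<elsepart> -> 'end' contributes {'end'}.
Union: FIRST(<elsepart>) = { 'end', 'if', 'while', id, ε }.

{ 'end', 'if', 'while', id, ε }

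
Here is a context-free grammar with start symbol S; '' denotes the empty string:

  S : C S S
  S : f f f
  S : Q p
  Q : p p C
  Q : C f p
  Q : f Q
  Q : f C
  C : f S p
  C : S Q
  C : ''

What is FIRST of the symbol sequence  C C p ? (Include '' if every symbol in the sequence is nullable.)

Add FIRST(C)\{''} = { f, p }; C is nullable, continue.
Add FIRST(C)\{''} = { f, p }; C is nullable, continue.
p is a terminal; add {p} and stop.

{ f, p }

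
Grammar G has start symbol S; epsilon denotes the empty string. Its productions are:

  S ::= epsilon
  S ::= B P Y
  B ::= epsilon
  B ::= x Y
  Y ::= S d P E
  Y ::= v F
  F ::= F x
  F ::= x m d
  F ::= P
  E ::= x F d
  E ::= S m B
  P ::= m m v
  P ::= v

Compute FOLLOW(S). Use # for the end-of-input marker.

S is the start symbol, so # ∈ FOLLOW(S).
In Y ::= S d P E: add FIRST(d P E) = { d }.
In E ::= S m B: add FIRST(m B) = { m }.
Union: FOLLOW(S) = { #, d, m }.

{ #, d, m }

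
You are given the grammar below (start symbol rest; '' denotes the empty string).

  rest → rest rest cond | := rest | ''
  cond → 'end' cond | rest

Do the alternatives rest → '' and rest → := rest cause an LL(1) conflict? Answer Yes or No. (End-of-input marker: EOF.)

Yes

FIRST('') = { '' } and FIRST(:= rest) = { := }.
The first alternative is nullable and FOLLOW(rest) = { EOF, 'end', := } shares := with FIRST of the second — conflict.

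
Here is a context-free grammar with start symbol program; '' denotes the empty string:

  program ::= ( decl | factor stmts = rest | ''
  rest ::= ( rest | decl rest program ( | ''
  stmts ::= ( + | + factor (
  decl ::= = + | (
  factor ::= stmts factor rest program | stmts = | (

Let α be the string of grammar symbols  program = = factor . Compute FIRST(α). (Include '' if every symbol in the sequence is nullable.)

{ (, +, = }

Add FIRST(program)\{''} = { (, + }; program is nullable, continue.
= is a terminal; add {=} and stop.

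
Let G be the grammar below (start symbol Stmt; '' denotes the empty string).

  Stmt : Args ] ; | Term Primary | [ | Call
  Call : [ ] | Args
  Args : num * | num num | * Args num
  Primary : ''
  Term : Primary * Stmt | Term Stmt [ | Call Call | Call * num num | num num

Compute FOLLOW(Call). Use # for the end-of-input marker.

{ #, *, [, num }

In Stmt : Call: Call is at the end, add FOLLOW(Stmt) = { #, *, [, num }.
In Term : Call Call: add FIRST(Call) = { *, [, num }.
In Term : Call Call: Call is at the end, add FOLLOW(Term) = { #, *, [, num }.
In Term : Call * num num: add FIRST(* num num) = { * }.
Union: FOLLOW(Call) = { #, *, [, num }.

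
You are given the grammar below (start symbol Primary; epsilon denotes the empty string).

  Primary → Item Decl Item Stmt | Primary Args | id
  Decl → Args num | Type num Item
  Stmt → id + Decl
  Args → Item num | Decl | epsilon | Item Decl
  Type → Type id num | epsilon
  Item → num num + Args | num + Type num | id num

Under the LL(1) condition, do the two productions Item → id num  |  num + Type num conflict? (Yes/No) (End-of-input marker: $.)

No

FIRST(id num) = { id } and FIRST(num + Type num) = { num }.
The FIRST sets are disjoint and neither alternative is nullable — no conflict.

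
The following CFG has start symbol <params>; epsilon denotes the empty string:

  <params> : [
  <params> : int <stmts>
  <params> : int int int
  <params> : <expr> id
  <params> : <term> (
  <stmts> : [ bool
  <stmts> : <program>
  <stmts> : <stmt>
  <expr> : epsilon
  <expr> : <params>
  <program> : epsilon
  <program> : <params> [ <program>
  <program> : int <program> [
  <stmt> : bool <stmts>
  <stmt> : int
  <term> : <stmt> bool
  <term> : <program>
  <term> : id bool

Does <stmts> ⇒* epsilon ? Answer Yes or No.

Yes

<stmts> : <program> and each of <program> is nullable, so <stmts> ⇒* epsilon.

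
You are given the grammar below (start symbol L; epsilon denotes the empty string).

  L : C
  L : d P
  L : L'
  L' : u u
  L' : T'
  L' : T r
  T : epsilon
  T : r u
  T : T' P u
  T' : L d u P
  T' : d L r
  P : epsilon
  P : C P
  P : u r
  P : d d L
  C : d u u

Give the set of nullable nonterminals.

{ P, T }

Directly nullable (have an epsilon-production): T, P.
No other nonterminal has a production whose RHS symbols are all nullable.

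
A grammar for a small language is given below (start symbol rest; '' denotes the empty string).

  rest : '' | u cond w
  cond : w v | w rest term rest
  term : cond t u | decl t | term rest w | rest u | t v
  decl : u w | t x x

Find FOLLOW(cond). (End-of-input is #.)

{ t, w }

In rest : u cond w: add FIRST(w) = { w }.
In term : cond t u: add FIRST(t u) = { t }.
Union: FOLLOW(cond) = { t, w }.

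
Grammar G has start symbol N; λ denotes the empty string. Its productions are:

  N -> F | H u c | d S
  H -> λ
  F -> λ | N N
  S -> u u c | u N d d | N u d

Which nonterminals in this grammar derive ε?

Directly nullable (have an λ-production): H, F.
N -> F with every symbol nullable, so N is nullable.
No other nonterminal has a production whose RHS symbols are all nullable.

{ F, H, N }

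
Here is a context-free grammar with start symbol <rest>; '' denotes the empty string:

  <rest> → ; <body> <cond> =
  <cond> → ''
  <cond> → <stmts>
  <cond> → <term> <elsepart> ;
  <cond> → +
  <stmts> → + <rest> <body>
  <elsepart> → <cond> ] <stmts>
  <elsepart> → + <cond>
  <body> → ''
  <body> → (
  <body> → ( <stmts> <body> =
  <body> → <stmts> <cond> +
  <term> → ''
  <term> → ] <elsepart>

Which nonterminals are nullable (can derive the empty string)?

{ <body>, <cond>, <term> }

Directly nullable (have an ''-production): <cond>, <body>, <term>.
No other nonterminal has a production whose RHS symbols are all nullable.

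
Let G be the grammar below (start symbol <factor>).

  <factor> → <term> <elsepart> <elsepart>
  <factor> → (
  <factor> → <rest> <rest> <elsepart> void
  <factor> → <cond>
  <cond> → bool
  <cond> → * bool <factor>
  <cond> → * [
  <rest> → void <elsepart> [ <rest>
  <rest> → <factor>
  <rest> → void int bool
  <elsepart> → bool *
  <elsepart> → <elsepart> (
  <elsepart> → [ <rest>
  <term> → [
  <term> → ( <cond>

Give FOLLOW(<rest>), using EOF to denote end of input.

{ EOF, (, *, [, bool, void }

In <factor> → <rest> <rest> <elsepart> void: add FIRST(<rest> <elsepart> void) = { (, *, [, bool, void }.
In <factor> → <rest> <rest> <elsepart> void: add FIRST(<elsepart> void) = { [, bool }.
In <rest> → void <elsepart> [ <rest>: <rest> is at the end, add FOLLOW(<rest>) = { EOF, (, *, [, bool, void }.
In <elsepart> → [ <rest>: <rest> is at the end, add FOLLOW(<elsepart>) = { EOF, (, *, [, bool, void }.
Union: FOLLOW(<rest>) = { EOF, (, *, [, bool, void }.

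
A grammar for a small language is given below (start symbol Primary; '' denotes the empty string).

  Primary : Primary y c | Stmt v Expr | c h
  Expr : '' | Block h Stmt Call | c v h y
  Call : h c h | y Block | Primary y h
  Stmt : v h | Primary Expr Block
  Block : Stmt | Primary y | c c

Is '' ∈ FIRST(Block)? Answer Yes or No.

No

Nullable nonterminals: Expr.
No production of Block has an RHS whose symbols are all nullable, so Block is not nullable.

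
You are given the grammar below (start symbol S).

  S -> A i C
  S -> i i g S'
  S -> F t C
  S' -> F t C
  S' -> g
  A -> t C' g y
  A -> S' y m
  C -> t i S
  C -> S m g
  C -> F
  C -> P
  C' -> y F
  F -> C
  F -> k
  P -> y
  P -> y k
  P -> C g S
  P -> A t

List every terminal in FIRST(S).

From S -> A i C: add FIRST(A) = { g, i, k, t, y }.
S -> i i g S' contributes {i}.
From S -> F t C: add FIRST(F) = { g, i, k, t, y }.
Union: FIRST(S) = { g, i, k, t, y }.

{ g, i, k, t, y }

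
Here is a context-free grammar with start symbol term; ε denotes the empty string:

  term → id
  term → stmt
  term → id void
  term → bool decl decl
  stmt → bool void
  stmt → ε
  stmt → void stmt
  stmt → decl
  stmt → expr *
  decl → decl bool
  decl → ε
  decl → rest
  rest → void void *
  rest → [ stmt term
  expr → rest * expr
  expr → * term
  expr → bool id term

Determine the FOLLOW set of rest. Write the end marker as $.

{ $, *, [, bool, id, void }

In decl → rest: rest is at the end, add FOLLOW(decl) = { $, *, [, bool, id, void }.
In expr → rest * expr: add FIRST(* expr) = { * }.
Union: FOLLOW(rest) = { $, *, [, bool, id, void }.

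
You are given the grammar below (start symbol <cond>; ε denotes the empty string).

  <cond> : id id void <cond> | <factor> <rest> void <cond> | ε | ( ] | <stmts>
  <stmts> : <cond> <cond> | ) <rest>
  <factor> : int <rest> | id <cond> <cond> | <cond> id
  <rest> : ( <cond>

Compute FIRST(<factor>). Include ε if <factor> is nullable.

<factor> : int <rest> contributes {int}.
<factor> : id <cond> <cond> contributes {id}.
From <factor> : <cond> id: <cond> nullable, take FIRST(<cond>) ∪ {id} = { (, ), id, int }.
Union: FIRST(<factor>) = { (, ), id, int }.

{ (, ), id, int }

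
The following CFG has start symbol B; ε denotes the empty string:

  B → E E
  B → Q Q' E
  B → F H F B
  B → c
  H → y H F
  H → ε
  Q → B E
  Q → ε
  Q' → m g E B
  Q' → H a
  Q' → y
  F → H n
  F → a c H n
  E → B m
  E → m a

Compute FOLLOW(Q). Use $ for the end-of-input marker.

In B → Q Q' E: add FIRST(Q' E) = { a, m, y }.
Union: FOLLOW(Q) = { a, m, y }.

{ a, m, y }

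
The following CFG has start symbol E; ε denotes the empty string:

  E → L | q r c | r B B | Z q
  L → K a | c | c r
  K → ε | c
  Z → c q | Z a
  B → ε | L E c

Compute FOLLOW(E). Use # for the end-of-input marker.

{ #, c }

E is the start symbol, so # ∈ FOLLOW(E).
In B → L E c: add FIRST(c) = { c }.
Union: FOLLOW(E) = { #, c }.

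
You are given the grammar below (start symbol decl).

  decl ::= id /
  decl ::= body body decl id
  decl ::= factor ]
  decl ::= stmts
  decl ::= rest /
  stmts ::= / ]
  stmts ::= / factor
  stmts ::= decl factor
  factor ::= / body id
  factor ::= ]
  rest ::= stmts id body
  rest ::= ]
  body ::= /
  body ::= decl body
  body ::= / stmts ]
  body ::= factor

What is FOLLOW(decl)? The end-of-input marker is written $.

{ $, /, ], id }

decl is the start symbol, so $ ∈ FOLLOW(decl).
In decl ::= body body decl id: add FIRST(id) = { id }.
In stmts ::= decl factor: add FIRST(factor) = { /, ] }.
In body ::= decl body: add FIRST(body) = { /, ], id }.
Union: FOLLOW(decl) = { $, /, ], id }.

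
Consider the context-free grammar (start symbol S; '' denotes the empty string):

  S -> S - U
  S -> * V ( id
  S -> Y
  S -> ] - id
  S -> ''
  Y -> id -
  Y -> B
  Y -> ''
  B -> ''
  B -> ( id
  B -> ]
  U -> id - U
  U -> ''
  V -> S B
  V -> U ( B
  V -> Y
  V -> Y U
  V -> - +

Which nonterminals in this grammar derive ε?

{ B, S, U, V, Y }

Directly nullable (have an ''-production): S, Y, B, U.
V -> S B with every symbol nullable, so V is nullable.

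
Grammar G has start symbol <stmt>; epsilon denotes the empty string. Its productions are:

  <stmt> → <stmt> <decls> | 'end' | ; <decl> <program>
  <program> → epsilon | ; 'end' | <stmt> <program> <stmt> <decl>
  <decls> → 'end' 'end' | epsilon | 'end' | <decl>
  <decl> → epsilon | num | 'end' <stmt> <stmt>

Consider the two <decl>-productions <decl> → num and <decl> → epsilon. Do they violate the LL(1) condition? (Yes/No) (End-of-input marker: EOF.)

Yes

FIRST(num) = { num } and FIRST(epsilon) = { epsilon }.
The second alternative is nullable and FOLLOW(<decl>) = { EOF, 'end', ;, num } shares num with FIRST of the first — conflict.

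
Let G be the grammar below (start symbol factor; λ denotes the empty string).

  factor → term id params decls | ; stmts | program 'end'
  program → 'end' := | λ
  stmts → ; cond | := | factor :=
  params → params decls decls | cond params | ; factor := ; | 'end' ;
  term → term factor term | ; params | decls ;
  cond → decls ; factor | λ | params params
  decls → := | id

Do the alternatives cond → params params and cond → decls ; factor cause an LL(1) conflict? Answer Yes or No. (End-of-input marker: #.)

Yes

FIRST(params params) = { 'end', :=, ;, id } and FIRST(decls ; factor) = { :=, id }.
Both contain :=, so the two alternatives are not disjoint — LL(1) conflict.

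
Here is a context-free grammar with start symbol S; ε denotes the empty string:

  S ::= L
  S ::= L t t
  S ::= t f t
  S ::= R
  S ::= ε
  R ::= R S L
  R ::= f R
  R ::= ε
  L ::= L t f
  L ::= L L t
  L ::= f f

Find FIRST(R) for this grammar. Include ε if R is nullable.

From R ::= R S L: R, S nullable, take FIRST(R) ∪ FIRST(S) ∪ FIRST(L) = { f, t }.
R ::= f R contributes {f}.
R ::= ε contributes ε.
Union: FIRST(R) = { f, t, ε }.

{ f, t, ε }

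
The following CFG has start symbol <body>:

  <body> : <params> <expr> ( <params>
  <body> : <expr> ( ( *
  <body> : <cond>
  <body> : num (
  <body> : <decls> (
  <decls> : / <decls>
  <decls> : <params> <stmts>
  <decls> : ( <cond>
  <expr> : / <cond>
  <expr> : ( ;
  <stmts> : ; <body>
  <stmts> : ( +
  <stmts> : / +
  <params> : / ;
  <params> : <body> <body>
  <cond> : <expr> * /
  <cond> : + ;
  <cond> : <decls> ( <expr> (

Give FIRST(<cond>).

{ (, +, /, num }

From <cond> : <expr> * /: add FIRST(<expr>) = { (, / }.
<cond> : + ; contributes {+}.
From <cond> : <decls> ( <expr> (: add FIRST(<decls>) = { (, +, /, num }.
Union: FIRST(<cond>) = { (, +, /, num }.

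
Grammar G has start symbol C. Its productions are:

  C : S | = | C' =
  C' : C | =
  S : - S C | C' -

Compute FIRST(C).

From C : S: add FIRST(S) = { -, = }.
C : = contributes {=}.
From C : C' =: add FIRST(C') = { -, = }.
Union: FIRST(C) = { -, = }.

{ -, = }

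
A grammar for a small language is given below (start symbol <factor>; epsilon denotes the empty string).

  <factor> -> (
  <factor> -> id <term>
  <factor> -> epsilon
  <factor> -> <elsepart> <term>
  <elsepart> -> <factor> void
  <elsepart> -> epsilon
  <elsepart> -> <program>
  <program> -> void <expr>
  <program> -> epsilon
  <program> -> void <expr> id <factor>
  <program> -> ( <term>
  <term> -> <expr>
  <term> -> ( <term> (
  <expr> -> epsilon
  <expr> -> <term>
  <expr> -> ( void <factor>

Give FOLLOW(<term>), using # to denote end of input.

{ #, (, id, void }

In <factor> -> id <term>: <term> is at the end, add FOLLOW(<factor>) = { #, (, id, void }.
In <factor> -> <elsepart> <term>: <term> is at the end, add FOLLOW(<factor>) = { #, (, id, void }.
In <program> -> ( <term>: <term> is at the end, add FOLLOW(<program>) = { #, (, id, void }.
In <term> -> ( <term> (: add FIRST(() = { ( }.
In <expr> -> <term>: <term> is at the end, add FOLLOW(<expr>) = { #, (, id, void }.
Union: FOLLOW(<term>) = { #, (, id, void }.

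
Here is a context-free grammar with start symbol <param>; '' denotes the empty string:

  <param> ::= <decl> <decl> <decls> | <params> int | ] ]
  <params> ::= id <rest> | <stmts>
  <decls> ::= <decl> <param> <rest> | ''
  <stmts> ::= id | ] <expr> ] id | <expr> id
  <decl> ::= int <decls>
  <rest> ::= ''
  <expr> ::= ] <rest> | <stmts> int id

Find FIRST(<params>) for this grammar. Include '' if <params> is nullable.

{ ], id }

<params> ::= id <rest> contributes {id}.
From <params> ::= <stmts>: add FIRST(<stmts>) = { ], id }.
Union: FIRST(<params>) = { ], id }.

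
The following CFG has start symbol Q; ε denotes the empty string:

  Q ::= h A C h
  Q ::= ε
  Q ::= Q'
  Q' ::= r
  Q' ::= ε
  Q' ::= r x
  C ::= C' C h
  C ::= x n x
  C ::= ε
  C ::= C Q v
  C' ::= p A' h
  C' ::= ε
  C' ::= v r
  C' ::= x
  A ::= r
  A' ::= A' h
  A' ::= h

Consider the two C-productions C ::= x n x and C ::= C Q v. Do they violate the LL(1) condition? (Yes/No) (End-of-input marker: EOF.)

Yes

FIRST(x n x) = { x } and FIRST(C Q v) = { h, p, r, v, x }.
Both contain x, so the two alternatives are not disjoint — LL(1) conflict.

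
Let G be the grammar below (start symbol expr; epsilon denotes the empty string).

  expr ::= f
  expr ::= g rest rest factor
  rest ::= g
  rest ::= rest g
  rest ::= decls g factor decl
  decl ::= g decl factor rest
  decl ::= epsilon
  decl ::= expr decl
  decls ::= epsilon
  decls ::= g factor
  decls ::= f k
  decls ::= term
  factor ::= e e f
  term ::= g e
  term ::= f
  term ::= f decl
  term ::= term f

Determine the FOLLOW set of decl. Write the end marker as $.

{ e, f, g }

In rest ::= decls g factor decl: decl is at the end, add FOLLOW(rest) = { e, f, g }.
In decl ::= g decl factor rest: add FIRST(factor rest) = { e }.
In decl ::= expr decl: decl is at the end, add FOLLOW(decl) = { e, f, g }.
In term ::= f decl: decl is at the end, add FOLLOW(term) = { f, g }.
Union: FOLLOW(decl) = { e, f, g }.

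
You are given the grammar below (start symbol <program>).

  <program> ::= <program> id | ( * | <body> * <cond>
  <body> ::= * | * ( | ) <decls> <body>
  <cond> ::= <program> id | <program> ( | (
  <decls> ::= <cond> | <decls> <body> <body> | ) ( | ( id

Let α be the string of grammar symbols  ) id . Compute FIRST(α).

{ ) }

) is a terminal; add {)} and stop.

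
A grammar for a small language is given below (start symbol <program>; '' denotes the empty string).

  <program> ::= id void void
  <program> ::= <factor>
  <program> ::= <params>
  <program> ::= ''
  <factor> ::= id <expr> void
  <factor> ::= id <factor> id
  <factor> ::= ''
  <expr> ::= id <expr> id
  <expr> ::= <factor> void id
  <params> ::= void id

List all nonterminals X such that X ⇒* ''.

{ <factor>, <program> }

Directly nullable (have an ''-production): <program>, <factor>.
No other nonterminal has a production whose RHS symbols are all nullable.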